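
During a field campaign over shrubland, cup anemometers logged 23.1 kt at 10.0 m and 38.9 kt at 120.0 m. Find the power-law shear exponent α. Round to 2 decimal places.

α ≈ 0.21

Power law: V₂/V₁ = (z₂/z₁)^α ⇒ α = ln(V₂/V₁) / ln(z₂/z₁)
α = ln(38.9/23.1) / ln(120.0/10.0) = ln(1.6840) / ln(12.0000)
  = 0.52116 / 2.48491 = 0.20973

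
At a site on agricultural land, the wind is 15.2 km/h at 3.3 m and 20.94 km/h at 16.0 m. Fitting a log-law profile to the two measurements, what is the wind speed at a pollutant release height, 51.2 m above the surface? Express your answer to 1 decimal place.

25.2 km/h

Log law: V ∝ ln(z/z₀). From the pair, with r = V₁/V₂ = 0.72588,
ln z₀ = (ln z₁ − r·ln z₂)/(1 − r) = (1.1939 − 0.72588×2.7726)/0.27412 = -2.9865 → z₀ = 0.05046 m
V₃ = V₁ · ln(z₃/z₀)/ln(z₁/z₀) = 15.2 × 6.9223/4.1804 = 25.1692 km/h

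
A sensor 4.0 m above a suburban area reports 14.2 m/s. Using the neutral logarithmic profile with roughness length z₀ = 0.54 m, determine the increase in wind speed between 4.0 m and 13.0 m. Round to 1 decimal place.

8.4 m/s

Log law: V₂ = V₁ · ln(z₂/z₀)/ln(z₁/z₀) = 14.2 × 3.1811/2.0025 = 22.5581 m/s
ΔV = 22.5581 − 14.2 = 8.3581 m/s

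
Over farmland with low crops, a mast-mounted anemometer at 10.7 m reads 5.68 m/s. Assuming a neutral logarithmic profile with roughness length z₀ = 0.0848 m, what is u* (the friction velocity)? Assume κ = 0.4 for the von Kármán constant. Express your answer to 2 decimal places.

Log law: V(z) = (u*/κ) · ln(z/z₀) ⇒ u* = κ · V / ln(z/z₀)
u* = 0.4 × 5.68 / ln(10.7/0.0848) = 0.4 × 5.68 / 4.8377
   = 2.2720 / 4.8377 = 0.4696 m/s

u* ≈ 0.47 m/s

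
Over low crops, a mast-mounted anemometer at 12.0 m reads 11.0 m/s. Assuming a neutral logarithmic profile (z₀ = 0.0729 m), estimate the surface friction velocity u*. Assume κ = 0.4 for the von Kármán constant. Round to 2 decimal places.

Log law: V(z) = (u*/κ) · ln(z/z₀) ⇒ u* = κ · V / ln(z/z₀)
u* = 0.4 × 11.0 / ln(12.0/0.0729) = 0.4 × 11.0 / 5.1036
   = 4.4000 / 5.1036 = 0.8621 m/s

u* ≈ 0.86 m/s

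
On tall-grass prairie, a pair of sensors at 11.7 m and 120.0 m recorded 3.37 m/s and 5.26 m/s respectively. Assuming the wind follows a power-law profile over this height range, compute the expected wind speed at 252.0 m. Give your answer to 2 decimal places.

First find α: α = ln(V₂/V₁)/ln(z₂/z₁) = ln(5.26/3.37)/ln(120.0/11.7) = 0.44522/2.32790 = 0.1913
Extrapolate from 120.0 m to 252.0 m: V₃ = 5.26 × (252.0/120.0)^0.1913 = 5.26 × 1.1525 = 6.0619 m/s

6.06 m/s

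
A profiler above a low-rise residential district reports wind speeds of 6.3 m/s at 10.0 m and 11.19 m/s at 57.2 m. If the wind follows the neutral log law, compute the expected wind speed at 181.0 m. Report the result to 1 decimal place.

14.4 m/s

Log law: V ∝ ln(z/z₀). From the pair, with r = V₁/V₂ = 0.56300,
ln z₀ = (ln z₁ − r·ln z₂)/(1 − r) = (2.3026 − 0.56300×4.0466)/0.43700 = 0.0558 → z₀ = 1.057 m
V₃ = V₁ · ln(z₃/z₀)/ln(z₁/z₀) = 6.3 × 5.1427/2.2468 = 14.4200 m/s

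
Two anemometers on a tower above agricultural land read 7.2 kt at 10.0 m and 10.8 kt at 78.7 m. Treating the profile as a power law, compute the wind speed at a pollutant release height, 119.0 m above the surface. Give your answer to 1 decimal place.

First find α: α = ln(V₂/V₁)/ln(z₂/z₁) = ln(10.8/7.2)/ln(78.7/10.0) = 0.40547/2.06306 = 0.1965
Extrapolate from 78.7 m to 119.0 m: V₃ = 10.8 × (119.0/78.7)^0.1965 = 10.8 × 1.0847 = 11.7143 kt

11.7 kt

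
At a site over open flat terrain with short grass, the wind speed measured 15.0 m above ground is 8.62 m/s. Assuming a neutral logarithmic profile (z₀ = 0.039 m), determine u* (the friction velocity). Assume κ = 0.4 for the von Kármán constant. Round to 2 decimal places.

u* ≈ 0.58 m/s

Log law: V(z) = (u*/κ) · ln(z/z₀) ⇒ u* = κ · V / ln(z/z₀)
u* = 0.4 × 8.62 / ln(15.0/0.039) = 0.4 × 8.62 / 5.9522
   = 3.4480 / 5.9522 = 0.5793 m/s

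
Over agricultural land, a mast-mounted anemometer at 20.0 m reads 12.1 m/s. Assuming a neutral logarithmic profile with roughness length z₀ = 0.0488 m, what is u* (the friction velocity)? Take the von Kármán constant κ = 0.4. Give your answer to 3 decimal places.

u* ≈ 0.805 m/s

Log law: V(z) = (u*/κ) · ln(z/z₀) ⇒ u* = κ · V / ln(z/z₀)
u* = 0.4 × 12.1 / ln(20.0/0.0488) = 0.4 × 12.1 / 6.0158
   = 4.8400 / 6.0158 = 0.8046 m/s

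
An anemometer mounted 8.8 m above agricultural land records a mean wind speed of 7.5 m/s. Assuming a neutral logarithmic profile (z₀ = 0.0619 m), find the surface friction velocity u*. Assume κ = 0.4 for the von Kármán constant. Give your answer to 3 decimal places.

Log law: V(z) = (u*/κ) · ln(z/z₀) ⇒ u* = κ · V / ln(z/z₀)
u* = 0.4 × 7.5 / ln(8.8/0.0619) = 0.4 × 7.5 / 4.9570
   = 3.0000 / 4.9570 = 0.6052 m/s

u* ≈ 0.605 m/s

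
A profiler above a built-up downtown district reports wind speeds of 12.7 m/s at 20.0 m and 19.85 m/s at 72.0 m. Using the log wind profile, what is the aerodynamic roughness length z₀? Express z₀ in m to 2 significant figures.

z₀ ≈ 2.1 m

Log law: V(z) ∝ ln(z/z₀). With r = V₁/V₂ = 12.7/19.85 = 0.63980,
r · ln(z₂/z₀) = ln(z₁/z₀) ⇒ ln z₀ = (ln z₁ − r·ln z₂)/(1 − r)
ln z₀ = (2.99573 − 0.63980×4.27667) / 0.36020 = 0.7205
z₀ = exp(0.7205) = 2.055 m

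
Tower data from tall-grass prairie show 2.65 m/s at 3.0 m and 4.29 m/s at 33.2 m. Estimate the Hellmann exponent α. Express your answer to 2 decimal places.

α ≈ 0.20

Power law: V₂/V₁ = (z₂/z₁)^α ⇒ α = ln(V₂/V₁) / ln(z₂/z₁)
α = ln(4.29/2.65) / ln(33.2/3.0) = ln(1.6189) / ln(11.0667)
  = 0.48173 / 2.40394 = 0.20039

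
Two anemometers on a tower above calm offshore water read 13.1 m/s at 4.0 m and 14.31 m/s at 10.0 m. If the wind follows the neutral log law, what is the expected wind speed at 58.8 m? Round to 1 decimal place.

Log law: V ∝ ln(z/z₀). From the pair, with r = V₁/V₂ = 0.91544,
ln z₀ = (ln z₁ − r·ln z₂)/(1 − r) = (1.3863 − 0.91544×2.3026)/0.08456 = -8.5339 → z₀ = 0.0001967 m
V₃ = V₁ · ln(z₃/z₀)/ln(z₁/z₀) = 13.1 × 12.6080/9.9202 = 16.6494 m/s

16.6 m/s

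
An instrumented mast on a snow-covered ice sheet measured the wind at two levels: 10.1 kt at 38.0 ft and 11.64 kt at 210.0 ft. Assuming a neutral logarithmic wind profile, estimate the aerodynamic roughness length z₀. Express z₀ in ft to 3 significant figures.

Log law: V(z) ∝ ln(z/z₀). With r = V₁/V₂ = 10.1/11.64 = 0.86770,
r · ln(z₂/z₀) = ln(z₁/z₀) ⇒ ln z₀ = (ln z₁ − r·ln z₂)/(1 − r)
ln z₀ = (3.63759 − 0.86770×5.34711) / 0.13230 = -7.5742
z₀ = exp(-7.5742) = 0.0005135 ft

z₀ ≈ 0.000514 ft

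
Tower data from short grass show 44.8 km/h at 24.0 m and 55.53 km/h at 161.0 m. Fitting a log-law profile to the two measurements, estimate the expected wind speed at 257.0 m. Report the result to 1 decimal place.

Log law: V ∝ ln(z/z₀). From the pair, with r = V₁/V₂ = 0.80677,
ln z₀ = (ln z₁ − r·ln z₂)/(1 − r) = (3.1781 − 0.80677×5.0814)/0.19323 = -4.7688 → z₀ = 0.008490 m
V₃ = V₁ · ln(z₃/z₀)/ln(z₁/z₀) = 44.8 × 10.3179/7.9469 = 58.1665 km/h

58.2 km/h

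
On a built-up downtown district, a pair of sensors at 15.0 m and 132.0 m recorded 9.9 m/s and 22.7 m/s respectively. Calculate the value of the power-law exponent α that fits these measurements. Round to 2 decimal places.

Power law: V₂/V₁ = (z₂/z₁)^α ⇒ α = ln(V₂/V₁) / ln(z₂/z₁)
α = ln(22.7/9.9) / ln(132.0/15.0) = ln(2.2929) / ln(8.8000)
  = 0.82983 / 2.17475 = 0.38157

α ≈ 0.38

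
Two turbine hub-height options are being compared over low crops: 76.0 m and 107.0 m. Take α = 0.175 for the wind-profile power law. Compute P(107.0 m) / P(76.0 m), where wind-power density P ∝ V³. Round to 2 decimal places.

Speed ratio: V_B/V_A = (z_B/z_A)^α = (107.0/76.0)^0.175 = (1.4079)^0.175 = 1.06170
Power-density ratio: P_B/P_A = (V_B/V_A)³ = (1.06170)³ = 1.19674

1.20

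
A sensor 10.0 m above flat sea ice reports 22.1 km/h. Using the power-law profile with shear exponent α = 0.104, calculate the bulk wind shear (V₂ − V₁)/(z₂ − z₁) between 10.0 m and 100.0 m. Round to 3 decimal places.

Power law: V₂ = V₁ · (z₂/z₁)^α = 22.1 × (10.0000)^0.104 = 28.0797 km/h
ΔV/Δz = (28.0797 − 22.1)/(100.0 − 10.0) = 5.9797/90.0000 = 0.06644 km/h/m

0.066 km/h/m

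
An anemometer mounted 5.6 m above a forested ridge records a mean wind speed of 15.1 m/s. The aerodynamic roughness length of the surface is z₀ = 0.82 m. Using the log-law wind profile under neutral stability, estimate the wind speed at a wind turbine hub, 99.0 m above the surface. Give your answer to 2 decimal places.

Log law: V(z) ∝ ln(z/z₀), so V₂/V₁ = ln(z₂/z₀) / ln(z₁/z₀).
ln(99.0/0.82) = 4.7936, ln(5.6/0.82) = 1.9212
V₂ = 15.1 × 4.7936/1.9212 = 15.1 × 2.4951 = 37.6755 m/s

37.68 m/s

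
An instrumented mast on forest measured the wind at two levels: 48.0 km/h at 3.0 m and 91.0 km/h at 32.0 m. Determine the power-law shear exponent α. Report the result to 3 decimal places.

α ≈ 0.270

Power law: V₂/V₁ = (z₂/z₁)^α ⇒ α = ln(V₂/V₁) / ln(z₂/z₁)
α = ln(91.0/48.0) / ln(32.0/3.0) = ln(1.8958) / ln(10.6667)
  = 0.63966 / 2.36712 = 0.27023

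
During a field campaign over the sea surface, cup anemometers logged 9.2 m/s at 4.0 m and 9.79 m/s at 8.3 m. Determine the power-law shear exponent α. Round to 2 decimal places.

α ≈ 0.09

Power law: V₂/V₁ = (z₂/z₁)^α ⇒ α = ln(V₂/V₁) / ln(z₂/z₁)
α = ln(9.79/9.2) / ln(8.3/4.0) = ln(1.0641) / ln(2.0750)
  = 0.06216 / 0.72996 = 0.08515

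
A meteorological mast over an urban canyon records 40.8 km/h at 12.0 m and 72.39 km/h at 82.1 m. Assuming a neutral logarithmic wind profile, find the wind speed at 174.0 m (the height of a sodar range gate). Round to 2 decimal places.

84.73 km/h

Log law: V ∝ ln(z/z₀). From the pair, with r = V₁/V₂ = 0.56361,
ln z₀ = (ln z₁ − r·ln z₂)/(1 − r) = (2.4849 − 0.56361×4.4079)/0.43639 = 0.0012 → z₀ = 1.001 m
V₃ = V₁ · ln(z₃/z₀)/ln(z₁/z₀) = 40.8 × 5.1578/2.4837 = 84.7287 km/h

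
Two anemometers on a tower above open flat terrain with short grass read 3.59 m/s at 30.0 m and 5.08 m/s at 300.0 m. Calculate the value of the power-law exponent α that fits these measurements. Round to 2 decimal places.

Power law: V₂/V₁ = (z₂/z₁)^α ⇒ α = ln(V₂/V₁) / ln(z₂/z₁)
α = ln(5.08/3.59) / ln(300.0/30.0) = ln(1.4150) / ln(10.0000)
  = 0.34716 / 2.30259 = 0.15077

α ≈ 0.15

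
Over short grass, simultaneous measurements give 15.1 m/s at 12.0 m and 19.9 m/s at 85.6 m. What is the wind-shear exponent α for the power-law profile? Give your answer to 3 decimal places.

Power law: V₂/V₁ = (z₂/z₁)^α ⇒ α = ln(V₂/V₁) / ln(z₂/z₁)
α = ln(19.9/15.1) / ln(85.6/12.0) = ln(1.3179) / ln(7.1333)
  = 0.27602 / 1.96478 = 0.14049

α ≈ 0.140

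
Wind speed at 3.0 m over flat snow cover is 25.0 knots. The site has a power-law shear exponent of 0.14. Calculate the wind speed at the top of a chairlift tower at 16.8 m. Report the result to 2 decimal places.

31.82 knots

Power-law profile: V₂ = V₁ · (z₂/z₁)^α
V₂ = 25.0 × (16.8/3.0)^0.14 = 25.0 × (5.6000)^0.14
    = 25.0 × 1.2728 = 31.8190 knots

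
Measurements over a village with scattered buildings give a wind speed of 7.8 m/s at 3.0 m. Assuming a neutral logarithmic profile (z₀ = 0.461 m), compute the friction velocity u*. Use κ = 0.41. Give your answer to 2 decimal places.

Log law: V(z) = (u*/κ) · ln(z/z₀) ⇒ u* = κ · V / ln(z/z₀)
u* = 0.41 × 7.8 / ln(3.0/0.461) = 0.41 × 7.8 / 1.8730
   = 3.1980 / 1.8730 = 1.7074 m/s

u* ≈ 1.71 m/s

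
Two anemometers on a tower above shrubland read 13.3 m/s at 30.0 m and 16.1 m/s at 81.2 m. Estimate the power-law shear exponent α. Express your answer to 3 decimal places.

α ≈ 0.192

Power law: V₂/V₁ = (z₂/z₁)^α ⇒ α = ln(V₂/V₁) / ln(z₂/z₁)
α = ln(16.1/13.3) / ln(81.2/30.0) = ln(1.2105) / ln(2.7067)
  = 0.19106 / 0.99572 = 0.19188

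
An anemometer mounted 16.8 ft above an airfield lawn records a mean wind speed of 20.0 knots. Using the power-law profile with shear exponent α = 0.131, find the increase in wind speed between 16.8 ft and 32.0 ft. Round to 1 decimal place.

1.8 knots

Power law: V₂ = V₁ · (z₂/z₁)^α = 20.0 × (1.9048)^0.131 = 21.7615 knots
ΔV = 21.7615 − 20.0 = 1.7615 knots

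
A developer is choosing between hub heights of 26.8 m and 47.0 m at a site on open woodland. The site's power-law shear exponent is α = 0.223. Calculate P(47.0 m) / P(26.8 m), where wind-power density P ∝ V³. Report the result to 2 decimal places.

1.46

Speed ratio: V_B/V_A = (z_B/z_A)^α = (47.0/26.8)^0.223 = (1.7537)^0.223 = 1.13345
Power-density ratio: P_B/P_A = (V_B/V_A)³ = (1.13345)³ = 1.45617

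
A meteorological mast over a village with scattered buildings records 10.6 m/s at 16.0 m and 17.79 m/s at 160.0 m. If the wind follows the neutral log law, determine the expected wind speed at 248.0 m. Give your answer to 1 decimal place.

Log law: V ∝ ln(z/z₀). From the pair, with r = V₁/V₂ = 0.59584,
ln z₀ = (ln z₁ − r·ln z₂)/(1 − r) = (2.7726 − 0.59584×5.0752)/0.40416 = -0.6220 → z₀ = 0.5368 m
V₃ = V₁ · ln(z₃/z₀)/ln(z₁/z₀) = 10.6 × 6.1355/3.3946 = 19.1585 m/s

19.2 m/s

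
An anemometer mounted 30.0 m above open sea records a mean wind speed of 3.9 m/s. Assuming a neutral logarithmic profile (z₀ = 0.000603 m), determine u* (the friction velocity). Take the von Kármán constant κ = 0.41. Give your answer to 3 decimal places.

u* ≈ 0.148 m/s

Log law: V(z) = (u*/κ) · ln(z/z₀) ⇒ u* = κ · V / ln(z/z₀)
u* = 0.41 × 3.9 / ln(30.0/0.000603) = 0.41 × 3.9 / 10.8148
   = 1.5990 / 10.8148 = 0.1479 m/s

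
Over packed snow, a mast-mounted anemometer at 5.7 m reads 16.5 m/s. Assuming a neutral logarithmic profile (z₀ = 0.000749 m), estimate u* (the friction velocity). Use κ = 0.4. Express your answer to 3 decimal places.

u* ≈ 0.738 m/s

Log law: V(z) = (u*/κ) · ln(z/z₀) ⇒ u* = κ · V / ln(z/z₀)
u* = 0.4 × 16.5 / ln(5.7/0.000749) = 0.4 × 16.5 / 8.9372
   = 6.6000 / 8.9372 = 0.7385 m/s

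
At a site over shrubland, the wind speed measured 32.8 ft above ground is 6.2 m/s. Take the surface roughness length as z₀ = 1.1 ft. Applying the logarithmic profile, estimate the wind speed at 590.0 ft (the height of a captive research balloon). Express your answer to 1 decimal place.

11.5 m/s

Log law: V(z) ∝ ln(z/z₀), so V₂/V₁ = ln(z₂/z₀) / ln(z₁/z₀).
ln(590.0/1.1) = 6.2848, ln(32.8/1.1) = 3.3951
V₂ = 6.2 × 6.2848/3.3951 = 6.2 × 1.8511 = 11.4770 m/s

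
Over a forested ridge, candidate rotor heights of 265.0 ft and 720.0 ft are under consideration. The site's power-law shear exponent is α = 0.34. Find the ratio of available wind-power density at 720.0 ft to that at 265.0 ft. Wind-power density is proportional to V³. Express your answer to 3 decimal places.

Speed ratio: V_B/V_A = (z_B/z_A)^α = (720.0/265.0)^0.34 = (2.7170)^0.34 = 1.40472
Power-density ratio: P_B/P_A = (V_B/V_A)³ = (1.40472)³ = 2.77184

2.772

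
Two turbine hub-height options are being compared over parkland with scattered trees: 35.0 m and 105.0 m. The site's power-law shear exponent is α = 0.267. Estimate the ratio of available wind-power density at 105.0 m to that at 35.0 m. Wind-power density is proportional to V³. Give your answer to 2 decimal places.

Speed ratio: V_B/V_A = (z_B/z_A)^α = (105.0/35.0)^0.267 = (3.0000)^0.267 = 1.34088
Power-density ratio: P_B/P_A = (V_B/V_A)³ = (1.34088)³ = 2.41087

2.41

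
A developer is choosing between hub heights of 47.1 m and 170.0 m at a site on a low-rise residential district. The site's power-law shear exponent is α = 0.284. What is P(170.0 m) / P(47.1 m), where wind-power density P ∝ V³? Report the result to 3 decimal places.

2.985

Speed ratio: V_B/V_A = (z_B/z_A)^α = (170.0/47.1)^0.284 = (3.6093)^0.284 = 1.43982
Power-density ratio: P_B/P_A = (V_B/V_A)³ = (1.43982)³ = 2.98489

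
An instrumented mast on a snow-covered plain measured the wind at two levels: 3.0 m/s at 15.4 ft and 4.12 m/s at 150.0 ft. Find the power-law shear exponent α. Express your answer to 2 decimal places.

Power law: V₂/V₁ = (z₂/z₁)^α ⇒ α = ln(V₂/V₁) / ln(z₂/z₁)
α = ln(4.12/3.0) / ln(150.0/15.4) = ln(1.3733) / ln(9.7403)
  = 0.31724 / 2.27627 = 0.13937

α ≈ 0.14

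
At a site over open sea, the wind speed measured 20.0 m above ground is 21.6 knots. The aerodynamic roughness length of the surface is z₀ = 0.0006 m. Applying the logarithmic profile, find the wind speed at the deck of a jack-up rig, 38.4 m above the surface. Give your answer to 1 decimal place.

Log law: V(z) ∝ ln(z/z₀), so V₂/V₁ = ln(z₂/z₀) / ln(z₁/z₀).
ln(38.4/0.0006) = 11.0666, ln(20.0/0.0006) = 10.4143
V₂ = 21.6 × 11.0666/10.4143 = 21.6 × 1.0626 = 22.9530 knots

23.0 knots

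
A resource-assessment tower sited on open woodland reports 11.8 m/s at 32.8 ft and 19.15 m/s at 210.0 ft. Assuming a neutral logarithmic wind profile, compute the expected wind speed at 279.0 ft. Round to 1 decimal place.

Log law: V ∝ ln(z/z₀). From the pair, with r = V₁/V₂ = 0.61619,
ln z₀ = (ln z₁ − r·ln z₂)/(1 − r) = (3.4904 − 0.61619×5.3471)/0.38381 = 0.5096 → z₀ = 1.665 ft
V₃ = V₁ · ln(z₃/z₀)/ln(z₁/z₀) = 11.8 × 5.1216/2.9808 = 20.2747 m/s

20.3 m/s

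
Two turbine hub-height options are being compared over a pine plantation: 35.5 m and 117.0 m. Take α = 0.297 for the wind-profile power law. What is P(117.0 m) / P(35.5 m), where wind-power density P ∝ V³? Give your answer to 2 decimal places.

Speed ratio: V_B/V_A = (z_B/z_A)^α = (117.0/35.5)^0.297 = (3.2958)^0.297 = 1.42506
Power-density ratio: P_B/P_A = (V_B/V_A)³ = (1.42506)³ = 2.89401

2.89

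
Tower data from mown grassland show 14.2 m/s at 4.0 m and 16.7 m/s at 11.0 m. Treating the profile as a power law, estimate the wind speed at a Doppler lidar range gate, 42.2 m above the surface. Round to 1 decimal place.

20.7 m/s

First find α: α = ln(V₂/V₁)/ln(z₂/z₁) = ln(16.7/14.2)/ln(11.0/4.0) = 0.16217/1.01160 = 0.1603
Extrapolate from 11.0 m to 42.2 m: V₃ = 16.7 × (42.2/11.0)^0.1603 = 16.7 × 1.2405 = 20.7168 m/s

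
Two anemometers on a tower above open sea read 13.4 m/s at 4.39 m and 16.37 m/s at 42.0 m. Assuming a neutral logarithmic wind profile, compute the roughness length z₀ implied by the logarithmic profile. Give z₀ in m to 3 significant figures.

Log law: V(z) ∝ ln(z/z₀). With r = V₁/V₂ = 13.4/16.37 = 0.81857,
r · ln(z₂/z₀) = ln(z₁/z₀) ⇒ ln z₀ = (ln z₁ − r·ln z₂)/(1 − r)
ln z₀ = (1.47933 − 0.81857×3.73767) / 0.18143 = -8.7098
z₀ = exp(-8.7098) = 0.0001650 m

z₀ ≈ 0.000165 m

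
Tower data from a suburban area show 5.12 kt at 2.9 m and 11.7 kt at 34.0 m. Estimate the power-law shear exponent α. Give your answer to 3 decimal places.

α ≈ 0.336

Power law: V₂/V₁ = (z₂/z₁)^α ⇒ α = ln(V₂/V₁) / ln(z₂/z₁)
α = ln(11.7/5.12) / ln(34.0/2.9) = ln(2.2852) / ln(11.7241)
  = 0.82643 / 2.46165 = 0.33572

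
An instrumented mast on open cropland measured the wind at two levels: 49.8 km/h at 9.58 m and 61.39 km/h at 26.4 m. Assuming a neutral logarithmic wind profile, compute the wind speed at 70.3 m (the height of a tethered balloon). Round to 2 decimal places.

Log law: V ∝ ln(z/z₀). From the pair, with r = V₁/V₂ = 0.81121,
ln z₀ = (ln z₁ − r·ln z₂)/(1 − r) = (2.2597 − 0.81121×3.2734)/0.18879 = -2.0959 → z₀ = 0.1230 m
V₃ = V₁ · ln(z₃/z₀)/ln(z₁/z₀) = 49.8 × 6.3487/4.3556 = 72.5881 km/h

72.59 km/h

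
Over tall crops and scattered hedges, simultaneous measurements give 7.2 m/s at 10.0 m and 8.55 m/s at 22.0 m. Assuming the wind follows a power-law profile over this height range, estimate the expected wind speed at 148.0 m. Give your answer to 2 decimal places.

12.95 m/s

First find α: α = ln(V₂/V₁)/ln(z₂/z₁) = ln(8.55/7.2)/ln(22.0/10.0) = 0.17185/0.78846 = 0.2180
Extrapolate from 22.0 m to 148.0 m: V₃ = 8.55 × (148.0/22.0)^0.2180 = 8.55 × 1.5151 = 12.9539 m/s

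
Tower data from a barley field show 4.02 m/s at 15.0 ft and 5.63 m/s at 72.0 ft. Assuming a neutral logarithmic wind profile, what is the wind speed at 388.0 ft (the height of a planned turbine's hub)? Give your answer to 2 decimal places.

Log law: V ∝ ln(z/z₀). From the pair, with r = V₁/V₂ = 0.71403,
ln z₀ = (ln z₁ − r·ln z₂)/(1 − r) = (2.7081 − 0.71403×4.2767)/0.28597 = -1.2086 → z₀ = 0.2986 ft
V₃ = V₁ · ln(z₃/z₀)/ln(z₁/z₀) = 4.02 × 7.1696/3.9167 = 7.3588 m/s

7.36 m/s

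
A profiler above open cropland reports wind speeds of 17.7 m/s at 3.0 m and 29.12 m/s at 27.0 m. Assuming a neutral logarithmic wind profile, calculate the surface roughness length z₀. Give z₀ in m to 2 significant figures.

z₀ ≈ 0.100 m

Log law: V(z) ∝ ln(z/z₀). With r = V₁/V₂ = 17.7/29.12 = 0.60783,
r · ln(z₂/z₀) = ln(z₁/z₀) ⇒ ln z₀ = (ln z₁ − r·ln z₂)/(1 − r)
ln z₀ = (1.09861 − 0.60783×3.29584) / 0.39217 = -2.3069
z₀ = exp(-2.3069) = 0.09957 m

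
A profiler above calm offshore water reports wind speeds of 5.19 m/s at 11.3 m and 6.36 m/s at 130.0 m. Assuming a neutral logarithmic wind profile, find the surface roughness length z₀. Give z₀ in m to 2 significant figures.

z₀ ≈ 0.00022 m

Log law: V(z) ∝ ln(z/z₀). With r = V₁/V₂ = 5.19/6.36 = 0.81604,
r · ln(z₂/z₀) = ln(z₁/z₀) ⇒ ln z₀ = (ln z₁ − r·ln z₂)/(1 − r)
ln z₀ = (2.42480 − 0.81604×4.86753) / 0.18396 = -8.4109
z₀ = exp(-8.4109) = 0.0002224 m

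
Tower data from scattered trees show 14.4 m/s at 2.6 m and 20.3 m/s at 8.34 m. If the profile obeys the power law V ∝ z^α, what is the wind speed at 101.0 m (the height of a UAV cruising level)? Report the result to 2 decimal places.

First find α: α = ln(V₂/V₁)/ln(z₂/z₁) = ln(20.3/14.4)/ln(8.34/2.6) = 0.34339/1.16555 = 0.2946
Extrapolate from 8.34 m to 101.0 m: V₃ = 20.3 × (101.0/8.34)^0.2946 = 20.3 × 2.0851 = 42.3266 m/s

42.33 m/s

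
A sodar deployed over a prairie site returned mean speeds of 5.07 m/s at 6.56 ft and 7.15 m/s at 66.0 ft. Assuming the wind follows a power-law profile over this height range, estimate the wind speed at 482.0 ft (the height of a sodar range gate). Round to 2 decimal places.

9.61 m/s

First find α: α = ln(V₂/V₁)/ln(z₂/z₁) = ln(7.15/5.07)/ln(66.0/6.56) = 0.34377/2.30866 = 0.1489
Extrapolate from 66.0 ft to 482.0 ft: V₃ = 7.15 × (482.0/66.0)^0.1489 = 7.15 × 1.3446 = 9.6136 m/s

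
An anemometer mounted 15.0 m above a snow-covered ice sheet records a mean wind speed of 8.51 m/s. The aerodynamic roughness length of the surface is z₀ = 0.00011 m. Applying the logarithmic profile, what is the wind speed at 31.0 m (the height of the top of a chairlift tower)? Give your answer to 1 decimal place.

Log law: V(z) ∝ ln(z/z₀), so V₂/V₁ = ln(z₂/z₀) / ln(z₁/z₀).
ln(31.0/0.00011) = 12.5490, ln(15.0/0.00011) = 11.8231
V₂ = 8.51 × 12.5490/11.8231 = 8.51 × 1.0614 = 9.0325 m/s

9.0 m/s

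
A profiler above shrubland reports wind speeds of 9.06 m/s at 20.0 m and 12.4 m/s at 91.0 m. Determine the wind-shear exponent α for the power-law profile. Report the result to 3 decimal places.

α ≈ 0.207

Power law: V₂/V₁ = (z₂/z₁)^α ⇒ α = ln(V₂/V₁) / ln(z₂/z₁)
α = ln(12.4/9.06) / ln(91.0/20.0) = ln(1.3687) / ln(4.5500)
  = 0.31383 / 1.51513 = 0.20713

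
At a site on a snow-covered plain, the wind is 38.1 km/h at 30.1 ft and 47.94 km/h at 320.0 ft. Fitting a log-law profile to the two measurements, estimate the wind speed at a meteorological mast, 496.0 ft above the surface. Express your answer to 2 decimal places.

Log law: V ∝ ln(z/z₀). From the pair, with r = V₁/V₂ = 0.79474,
ln z₀ = (ln z₁ − r·ln z₂)/(1 − r) = (3.4045 − 0.79474×5.7683)/0.20526 = -5.7480 → z₀ = 0.003189 ft
V₃ = V₁ · ln(z₃/z₀)/ln(z₁/z₀) = 38.1 × 11.9546/9.1525 = 49.7644 km/h

49.76 km/h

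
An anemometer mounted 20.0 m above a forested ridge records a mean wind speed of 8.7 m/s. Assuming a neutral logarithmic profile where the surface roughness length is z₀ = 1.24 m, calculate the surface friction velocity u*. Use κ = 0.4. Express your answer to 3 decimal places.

Log law: V(z) = (u*/κ) · ln(z/z₀) ⇒ u* = κ · V / ln(z/z₀)
u* = 0.4 × 8.7 / ln(20.0/1.24) = 0.4 × 8.7 / 2.7806
   = 3.4800 / 2.7806 = 1.2515 m/s

u* ≈ 1.252 m/s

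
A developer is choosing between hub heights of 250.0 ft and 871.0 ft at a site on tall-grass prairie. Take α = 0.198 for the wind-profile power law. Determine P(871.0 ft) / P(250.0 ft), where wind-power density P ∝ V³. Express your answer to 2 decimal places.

Speed ratio: V_B/V_A = (z_B/z_A)^α = (871.0/250.0)^0.198 = (3.4840)^0.198 = 1.28036
Power-density ratio: P_B/P_A = (V_B/V_A)³ = (1.28036)³ = 2.09891

2.10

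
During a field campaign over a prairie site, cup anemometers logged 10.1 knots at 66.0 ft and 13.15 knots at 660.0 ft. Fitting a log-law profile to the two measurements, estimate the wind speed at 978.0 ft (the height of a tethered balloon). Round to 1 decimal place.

Log law: V ∝ ln(z/z₀). From the pair, with r = V₁/V₂ = 0.76806,
ln z₀ = (ln z₁ − r·ln z₂)/(1 − r) = (4.1897 − 0.76806×6.4922)/0.23194 = -3.4353 → z₀ = 0.03222 ft
V₃ = V₁ · ln(z₃/z₀)/ln(z₁/z₀) = 10.1 × 10.3208/7.6250 = 13.6709 knots

13.7 knots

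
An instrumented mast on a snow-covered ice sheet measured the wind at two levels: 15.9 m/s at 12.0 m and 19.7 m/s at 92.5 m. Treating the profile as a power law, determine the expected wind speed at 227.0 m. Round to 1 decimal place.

21.6 m/s

First find α: α = ln(V₂/V₁)/ln(z₂/z₁) = ln(19.7/15.9)/ln(92.5/12.0) = 0.21430/2.04230 = 0.1049
Extrapolate from 92.5 m to 227.0 m: V₃ = 19.7 × (227.0/92.5)^0.1049 = 19.7 × 1.0988 = 21.6460 m/s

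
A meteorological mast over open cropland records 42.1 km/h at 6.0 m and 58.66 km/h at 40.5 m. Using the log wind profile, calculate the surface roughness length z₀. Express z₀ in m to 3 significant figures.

Log law: V(z) ∝ ln(z/z₀). With r = V₁/V₂ = 42.1/58.66 = 0.71770,
r · ln(z₂/z₀) = ln(z₁/z₀) ⇒ ln z₀ = (ln z₁ − r·ln z₂)/(1 − r)
ln z₀ = (1.79176 − 0.71770×3.70130) / 0.28230 = -3.0628
z₀ = exp(-3.0628) = 0.04676 m

z₀ ≈ 0.0468 m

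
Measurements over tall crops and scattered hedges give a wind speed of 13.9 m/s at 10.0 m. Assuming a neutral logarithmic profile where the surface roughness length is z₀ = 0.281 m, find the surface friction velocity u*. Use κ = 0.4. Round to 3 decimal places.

Log law: V(z) = (u*/κ) · ln(z/z₀) ⇒ u* = κ · V / ln(z/z₀)
u* = 0.4 × 13.9 / ln(10.0/0.281) = 0.4 × 13.9 / 3.5720
   = 5.5600 / 3.5720 = 1.5566 m/s

u* ≈ 1.557 m/s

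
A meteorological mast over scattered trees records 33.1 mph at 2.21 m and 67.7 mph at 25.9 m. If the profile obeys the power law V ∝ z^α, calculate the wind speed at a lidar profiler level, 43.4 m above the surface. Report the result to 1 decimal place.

78.7 mph

First find α: α = ln(V₂/V₁)/ln(z₂/z₁) = ln(67.7/33.1)/ln(25.9/2.21) = 0.71555/2.46125 = 0.2907
Extrapolate from 25.9 m to 43.4 m: V₃ = 67.7 × (43.4/25.9)^0.2907 = 67.7 × 1.1619 = 78.6623 mph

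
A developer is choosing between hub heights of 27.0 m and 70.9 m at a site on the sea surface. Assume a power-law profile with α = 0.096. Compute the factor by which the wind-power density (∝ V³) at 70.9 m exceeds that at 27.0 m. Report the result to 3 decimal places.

Speed ratio: V_B/V_A = (z_B/z_A)^α = (70.9/27.0)^0.096 = (2.6259)^0.096 = 1.09711
Power-density ratio: P_B/P_A = (V_B/V_A)³ = (1.09711)³ = 1.32055

1.321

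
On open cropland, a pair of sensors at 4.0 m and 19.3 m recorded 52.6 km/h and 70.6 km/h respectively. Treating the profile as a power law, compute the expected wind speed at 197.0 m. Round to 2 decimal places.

First find α: α = ln(V₂/V₁)/ln(z₂/z₁) = ln(70.6/52.6)/ln(19.3/4.0) = 0.29431/1.57381 = 0.1870
Extrapolate from 19.3 m to 197.0 m: V₃ = 70.6 × (197.0/19.3)^0.1870 = 70.6 × 1.5441 = 109.0129 km/h

109.01 km/h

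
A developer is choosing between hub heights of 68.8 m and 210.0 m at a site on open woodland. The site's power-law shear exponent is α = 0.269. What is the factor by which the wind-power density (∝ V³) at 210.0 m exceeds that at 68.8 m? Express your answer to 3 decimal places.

Speed ratio: V_B/V_A = (z_B/z_A)^α = (210.0/68.8)^0.269 = (3.0523)^0.269 = 1.35010
Power-density ratio: P_B/P_A = (V_B/V_A)³ = (1.35010)³ = 2.46092

2.461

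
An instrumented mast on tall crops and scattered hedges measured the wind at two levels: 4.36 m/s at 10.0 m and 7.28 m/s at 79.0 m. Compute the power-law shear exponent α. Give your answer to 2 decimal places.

Power law: V₂/V₁ = (z₂/z₁)^α ⇒ α = ln(V₂/V₁) / ln(z₂/z₁)
α = ln(7.28/4.36) / ln(79.0/10.0) = ln(1.6697) / ln(7.9000)
  = 0.51266 / 2.06686 = 0.24804

α ≈ 0.25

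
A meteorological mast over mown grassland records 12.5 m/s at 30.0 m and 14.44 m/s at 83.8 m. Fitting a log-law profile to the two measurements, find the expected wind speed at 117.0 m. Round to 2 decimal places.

Log law: V ∝ ln(z/z₀). From the pair, with r = V₁/V₂ = 0.86565,
ln z₀ = (ln z₁ − r·ln z₂)/(1 − r) = (3.4012 − 0.86565×4.4284)/0.13435 = -3.2176 → z₀ = 0.04005 m
V₃ = V₁ · ln(z₃/z₀)/ln(z₁/z₀) = 12.5 × 7.9798/6.6188 = 15.0703 m/s

15.07 m/s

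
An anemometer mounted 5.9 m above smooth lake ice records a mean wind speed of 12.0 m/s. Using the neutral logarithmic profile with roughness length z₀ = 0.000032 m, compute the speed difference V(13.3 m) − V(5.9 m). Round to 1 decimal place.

0.8 m/s

Log law: V₂ = V₁ · ln(z₂/z₀)/ln(z₁/z₀) = 12.0 × 12.9375/12.1247 = 12.8045 m/s
ΔV = 12.8045 − 12.0 = 0.8045 m/s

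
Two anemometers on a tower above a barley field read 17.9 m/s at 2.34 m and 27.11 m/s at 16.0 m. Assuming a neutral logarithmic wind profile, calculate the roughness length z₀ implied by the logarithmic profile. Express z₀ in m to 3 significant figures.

z₀ ≈ 0.0558 m

Log law: V(z) ∝ ln(z/z₀). With r = V₁/V₂ = 17.9/27.11 = 0.66027,
r · ln(z₂/z₀) = ln(z₁/z₀) ⇒ ln z₀ = (ln z₁ − r·ln z₂)/(1 − r)
ln z₀ = (0.85015 − 0.66027×2.77259) / 0.33973 = -2.8862
z₀ = exp(-2.8862) = 0.05579 m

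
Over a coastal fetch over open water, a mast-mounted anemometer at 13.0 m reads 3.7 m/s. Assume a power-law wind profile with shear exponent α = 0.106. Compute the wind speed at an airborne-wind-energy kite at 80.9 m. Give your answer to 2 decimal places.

Power-law profile: V₂ = V₁ · (z₂/z₁)^α
V₂ = 3.7 × (80.9/13.0)^0.106 = 3.7 × (6.2231)^0.106
    = 3.7 × 1.2138 = 4.4912 m/s

4.49 m/s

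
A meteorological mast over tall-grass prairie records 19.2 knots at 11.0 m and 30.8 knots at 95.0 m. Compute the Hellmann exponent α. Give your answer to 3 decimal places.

Power law: V₂/V₁ = (z₂/z₁)^α ⇒ α = ln(V₂/V₁) / ln(z₂/z₁)
α = ln(30.8/19.2) / ln(95.0/11.0) = ln(1.6042) / ln(8.6364)
  = 0.47260 / 2.15598 = 0.21921

α ≈ 0.219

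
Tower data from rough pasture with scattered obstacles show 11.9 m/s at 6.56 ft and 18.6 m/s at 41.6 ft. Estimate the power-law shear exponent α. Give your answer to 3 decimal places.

Power law: V₂/V₁ = (z₂/z₁)^α ⇒ α = ln(V₂/V₁) / ln(z₂/z₁)
α = ln(18.6/11.9) / ln(41.6/6.56) = ln(1.5630) / ln(6.3415)
  = 0.44662 / 1.84711 = 0.24180

α ≈ 0.242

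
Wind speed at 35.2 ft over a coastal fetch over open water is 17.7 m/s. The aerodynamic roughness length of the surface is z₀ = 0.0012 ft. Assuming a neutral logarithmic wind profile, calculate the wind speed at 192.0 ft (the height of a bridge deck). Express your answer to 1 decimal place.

20.6 m/s

Log law: V(z) ∝ ln(z/z₀), so V₂/V₁ = ln(z₂/z₀) / ln(z₁/z₀).
ln(192.0/0.0012) = 11.9829, ln(35.2/0.0012) = 10.2865
V₂ = 17.7 × 11.9829/10.2865 = 17.7 × 1.1649 = 20.6191 m/s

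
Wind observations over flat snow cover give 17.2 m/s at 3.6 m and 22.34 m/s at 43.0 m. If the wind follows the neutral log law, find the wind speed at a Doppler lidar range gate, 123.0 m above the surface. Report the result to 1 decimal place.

Log law: V ∝ ln(z/z₀). From the pair, with r = V₁/V₂ = 0.76992,
ln z₀ = (ln z₁ − r·ln z₂)/(1 − r) = (1.2809 − 0.76992×3.7612)/0.23008 = -7.0188 → z₀ = 0.0008949 m
V₃ = V₁ · ln(z₃/z₀)/ln(z₁/z₀) = 17.2 × 11.8310/8.2997 = 24.5180 m/s

24.5 m/s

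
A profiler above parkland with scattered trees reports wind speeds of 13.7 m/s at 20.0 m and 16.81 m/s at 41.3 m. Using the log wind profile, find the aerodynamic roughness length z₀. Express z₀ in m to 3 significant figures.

z₀ ≈ 0.820 m

Log law: V(z) ∝ ln(z/z₀). With r = V₁/V₂ = 13.7/16.81 = 0.81499,
r · ln(z₂/z₀) = ln(z₁/z₀) ⇒ ln z₀ = (ln z₁ − r·ln z₂)/(1 − r)
ln z₀ = (2.99573 − 0.81499×3.72086) / 0.18501 = -0.1986
z₀ = exp(-0.1986) = 0.8199 m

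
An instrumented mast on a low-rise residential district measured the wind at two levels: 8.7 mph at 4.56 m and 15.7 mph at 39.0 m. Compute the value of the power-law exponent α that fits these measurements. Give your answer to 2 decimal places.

Power law: V₂/V₁ = (z₂/z₁)^α ⇒ α = ln(V₂/V₁) / ln(z₂/z₁)
α = ln(15.7/8.7) / ln(39.0/4.56) = ln(1.8046) / ln(8.5526)
  = 0.59034 / 2.14624 = 0.27506

α ≈ 0.28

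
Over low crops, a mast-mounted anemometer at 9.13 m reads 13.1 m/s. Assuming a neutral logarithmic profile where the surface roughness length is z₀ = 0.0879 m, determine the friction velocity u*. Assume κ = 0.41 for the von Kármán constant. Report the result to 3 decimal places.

u* ≈ 1.157 m/s

Log law: V(z) = (u*/κ) · ln(z/z₀) ⇒ u* = κ · V / ln(z/z₀)
u* = 0.41 × 13.1 / ln(9.13/0.0879) = 0.41 × 13.1 / 4.6431
   = 5.3710 / 4.6431 = 1.1568 m/s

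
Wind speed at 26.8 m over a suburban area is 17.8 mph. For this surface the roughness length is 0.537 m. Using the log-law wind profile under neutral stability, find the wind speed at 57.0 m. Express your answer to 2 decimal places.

Log law: V(z) ∝ ln(z/z₀), so V₂/V₁ = ln(z₂/z₀) / ln(z₁/z₀).
ln(57.0/0.537) = 4.6648, ln(26.8/0.537) = 3.9102
V₂ = 17.8 × 4.6648/3.9102 = 17.8 × 1.1930 = 21.2353 mph

21.24 mph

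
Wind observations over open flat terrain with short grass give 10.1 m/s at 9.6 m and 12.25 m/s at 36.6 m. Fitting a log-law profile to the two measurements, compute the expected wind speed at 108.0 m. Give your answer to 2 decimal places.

13.99 m/s

Log law: V ∝ ln(z/z₀). From the pair, with r = V₁/V₂ = 0.82449,
ln z₀ = (ln z₁ − r·ln z₂)/(1 − r) = (2.2618 − 0.82449×3.6000)/0.17551 = -4.0251 → z₀ = 0.01786 m
V₃ = V₁ · ln(z₃/z₀)/ln(z₁/z₀) = 10.1 × 8.7072/6.2868 = 13.9884 m/s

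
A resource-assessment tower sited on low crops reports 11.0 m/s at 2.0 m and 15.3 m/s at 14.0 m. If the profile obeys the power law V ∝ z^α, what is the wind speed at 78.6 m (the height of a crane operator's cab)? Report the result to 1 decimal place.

First find α: α = ln(V₂/V₁)/ln(z₂/z₁) = ln(15.3/11.0)/ln(14.0/2.0) = 0.32996/1.94591 = 0.1696
Extrapolate from 14.0 m to 78.6 m: V₃ = 15.3 × (78.6/14.0)^0.1696 = 15.3 × 1.3398 = 20.4996 m/s

20.5 m/s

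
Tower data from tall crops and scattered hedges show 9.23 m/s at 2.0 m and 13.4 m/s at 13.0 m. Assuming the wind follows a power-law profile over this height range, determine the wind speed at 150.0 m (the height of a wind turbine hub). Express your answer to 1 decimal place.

First find α: α = ln(V₂/V₁)/ln(z₂/z₁) = ln(13.4/9.23)/ln(13.0/2.0) = 0.37280/1.87180 = 0.1992
Extrapolate from 13.0 m to 150.0 m: V₃ = 13.4 × (150.0/13.0)^0.1992 = 13.4 × 1.6276 = 21.8095 m/s

21.8 m/s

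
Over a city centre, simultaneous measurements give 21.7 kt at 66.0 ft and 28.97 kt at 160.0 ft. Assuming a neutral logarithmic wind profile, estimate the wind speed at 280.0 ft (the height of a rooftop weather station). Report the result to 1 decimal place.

Log law: V ∝ ln(z/z₀). From the pair, with r = V₁/V₂ = 0.74905,
ln z₀ = (ln z₁ − r·ln z₂)/(1 − r) = (4.1897 − 0.74905×5.0752)/0.25095 = 1.5465 → z₀ = 4.695 ft
V₃ = V₁ · ln(z₃/z₀)/ln(z₁/z₀) = 21.7 × 4.0883/2.6432 = 33.5644 kt

33.6 kt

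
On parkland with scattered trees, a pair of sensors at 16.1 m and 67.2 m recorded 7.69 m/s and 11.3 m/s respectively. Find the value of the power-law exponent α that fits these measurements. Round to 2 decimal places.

Power law: V₂/V₁ = (z₂/z₁)^α ⇒ α = ln(V₂/V₁) / ln(z₂/z₁)
α = ln(11.3/7.69) / ln(67.2/16.1) = ln(1.4694) / ln(4.1739)
  = 0.38488 / 1.42885 = 0.26936

α ≈ 0.27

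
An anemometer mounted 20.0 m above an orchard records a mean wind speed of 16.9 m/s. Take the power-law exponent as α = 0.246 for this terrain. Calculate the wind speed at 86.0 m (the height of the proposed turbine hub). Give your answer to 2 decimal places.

Power-law profile: V₂ = V₁ · (z₂/z₁)^α
V₂ = 16.9 × (86.0/20.0)^0.246 = 16.9 × (4.3000)^0.246
    = 16.9 × 1.4316 = 24.1947 m/s

24.19 m/s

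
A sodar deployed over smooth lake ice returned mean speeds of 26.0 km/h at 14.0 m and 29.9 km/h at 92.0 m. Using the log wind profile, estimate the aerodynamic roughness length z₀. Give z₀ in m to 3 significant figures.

z₀ ≈ 0.0000496 m

Log law: V(z) ∝ ln(z/z₀). With r = V₁/V₂ = 26.0/29.9 = 0.86957,
r · ln(z₂/z₀) = ln(z₁/z₀) ⇒ ln z₀ = (ln z₁ − r·ln z₂)/(1 − r)
ln z₀ = (2.63906 − 0.86957×4.52179) / 0.13043 = -9.9125
z₀ = exp(-9.9125) = 0.00004955 m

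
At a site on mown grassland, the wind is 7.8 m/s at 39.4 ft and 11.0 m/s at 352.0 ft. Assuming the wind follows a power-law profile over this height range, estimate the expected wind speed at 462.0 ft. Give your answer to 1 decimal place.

11.5 m/s

First find α: α = ln(V₂/V₁)/ln(z₂/z₁) = ln(11.0/7.8)/ln(352.0/39.4) = 0.34377/2.18987 = 0.1570
Extrapolate from 352.0 ft to 462.0 ft: V₃ = 11.0 × (462.0/352.0)^0.1570 = 11.0 × 1.0436 = 11.4797 m/s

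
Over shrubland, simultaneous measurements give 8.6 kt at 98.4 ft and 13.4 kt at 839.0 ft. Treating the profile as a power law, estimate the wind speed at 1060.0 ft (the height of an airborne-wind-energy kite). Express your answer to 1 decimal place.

14.1 kt

First find α: α = ln(V₂/V₁)/ln(z₂/z₁) = ln(13.4/8.6)/ln(839.0/98.4) = 0.44349/2.14317 = 0.2069
Extrapolate from 839.0 ft to 1060.0 ft: V₃ = 13.4 × (1060.0/839.0)^0.2069 = 13.4 × 1.0496 = 14.0643 kt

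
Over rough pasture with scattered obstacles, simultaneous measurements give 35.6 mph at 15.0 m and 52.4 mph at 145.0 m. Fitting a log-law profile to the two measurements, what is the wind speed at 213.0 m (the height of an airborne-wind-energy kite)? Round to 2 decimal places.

55.25 mph

Log law: V ∝ ln(z/z₀). From the pair, with r = V₁/V₂ = 0.67939,
ln z₀ = (ln z₁ − r·ln z₂)/(1 − r) = (2.7081 − 0.67939×4.9767)/0.32061 = -2.0994 → z₀ = 0.1225 m
V₃ = V₁ · ln(z₃/z₀)/ln(z₁/z₀) = 35.6 × 7.4607/4.8074 = 55.2477 mph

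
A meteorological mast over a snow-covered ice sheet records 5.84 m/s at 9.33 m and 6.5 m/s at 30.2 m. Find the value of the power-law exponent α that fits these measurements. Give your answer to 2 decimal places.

Power law: V₂/V₁ = (z₂/z₁)^α ⇒ α = ln(V₂/V₁) / ln(z₂/z₁)
α = ln(6.5/5.84) / ln(30.2/9.33) = ln(1.1130) / ln(3.2369)
  = 0.10707 / 1.17461 = 0.09116

α ≈ 0.09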